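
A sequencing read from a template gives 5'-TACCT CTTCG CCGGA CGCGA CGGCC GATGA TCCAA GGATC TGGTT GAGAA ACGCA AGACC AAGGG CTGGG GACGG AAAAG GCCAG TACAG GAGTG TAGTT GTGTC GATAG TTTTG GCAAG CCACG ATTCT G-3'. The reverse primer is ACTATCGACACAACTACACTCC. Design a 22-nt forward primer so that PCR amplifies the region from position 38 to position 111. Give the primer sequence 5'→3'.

The reverse primer's reverse complement GGAGTGTAGTTGTGTCGATAGT matches the template at positions 90–111; the product starts at position 38.
The forward primer is identical to the top strand over positions 38–59: ATCTGGTTGAGAAACGCAAGAC.

5'-ATCTGGTTGAGAAACGCAAGAC-3'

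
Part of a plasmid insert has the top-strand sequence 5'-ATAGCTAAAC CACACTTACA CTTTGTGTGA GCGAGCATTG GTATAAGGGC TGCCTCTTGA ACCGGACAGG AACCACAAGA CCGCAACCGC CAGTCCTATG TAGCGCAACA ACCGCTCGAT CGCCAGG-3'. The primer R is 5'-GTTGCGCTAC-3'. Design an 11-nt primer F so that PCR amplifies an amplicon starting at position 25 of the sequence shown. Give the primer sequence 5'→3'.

The reverse primer's reverse complement GTAGCGCAAC matches the template at positions 100–109; the product starts at position 25.
The forward primer is identical to the top strand over positions 25–35: GTGTGAGCGAG.

5'-GTGTGAGCGAG-3'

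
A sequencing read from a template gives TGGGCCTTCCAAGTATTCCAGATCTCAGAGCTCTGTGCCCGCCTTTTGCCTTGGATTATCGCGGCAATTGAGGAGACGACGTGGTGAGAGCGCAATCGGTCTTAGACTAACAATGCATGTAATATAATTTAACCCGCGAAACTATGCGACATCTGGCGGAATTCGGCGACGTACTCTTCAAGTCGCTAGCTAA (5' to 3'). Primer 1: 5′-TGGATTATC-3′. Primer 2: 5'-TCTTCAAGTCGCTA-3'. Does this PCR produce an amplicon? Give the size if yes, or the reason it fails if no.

Primer 1 (TGGATTATC) matches the top strand at positions 52–60 (3' end points downstream).
Primer 2 (TCTTCAAGTCGCTA) also matches the top strand directly, at positions 175–188 — its reverse complement TAGCGACTTGAAGA is not present.
Both primers anneal to the bottom strand with 3' ends pointing the same way, so neither can prime synthesis back toward the other.

No product — both primers anneal to the same strand and extend in the same direction.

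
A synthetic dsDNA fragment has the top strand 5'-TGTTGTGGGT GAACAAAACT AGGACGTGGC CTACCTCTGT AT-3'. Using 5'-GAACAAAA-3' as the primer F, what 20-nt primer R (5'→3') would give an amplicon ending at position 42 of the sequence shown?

5'-ATACAGAGGTAGGCCACGTC-3'

The forward primer binds at positions 11–18; the product's 3' end on the top strand is position 42.
The reverse primer anneals to the top strand over positions 23–42, i.e. to GACGTGGCCTACCTCTGTAT.
Its sequence written 5'→3' is the reverse complement: ATACAGAGGTAGGCCACGTC.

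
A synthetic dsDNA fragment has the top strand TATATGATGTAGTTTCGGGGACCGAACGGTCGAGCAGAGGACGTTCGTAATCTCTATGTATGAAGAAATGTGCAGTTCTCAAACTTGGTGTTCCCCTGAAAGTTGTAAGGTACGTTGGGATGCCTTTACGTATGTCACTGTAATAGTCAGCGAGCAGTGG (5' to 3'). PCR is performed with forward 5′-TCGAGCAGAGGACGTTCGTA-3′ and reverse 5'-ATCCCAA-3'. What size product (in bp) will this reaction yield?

92 bp

Scanning the template, TCGAGCAGAGGACGTTCGTA occurs at positions 30–49; this primer anneals to the bottom strand there with its 3' end pointing downstream.
Reverse complement of the reverse primer: TTGGGAT. This occurs on the top strand at positions 115–121.
Product length = (reverse-primer end) − (forward-primer start) + 1 = 121 − 30 + 1 = 92 bp.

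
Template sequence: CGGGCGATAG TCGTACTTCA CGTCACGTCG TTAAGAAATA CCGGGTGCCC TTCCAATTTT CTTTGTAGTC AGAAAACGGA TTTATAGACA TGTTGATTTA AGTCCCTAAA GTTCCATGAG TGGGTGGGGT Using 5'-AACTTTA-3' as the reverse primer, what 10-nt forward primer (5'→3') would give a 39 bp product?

The reverse primer's reverse complement TAAAGTT matches the template at positions 107–113, so the product ends at position 113.
A 39 bp product then starts at position 113 − 39 + 1 = 75.
The forward primer is identical to the top strand there: AACGGATTTA.

5'-AACGGATTTA-3'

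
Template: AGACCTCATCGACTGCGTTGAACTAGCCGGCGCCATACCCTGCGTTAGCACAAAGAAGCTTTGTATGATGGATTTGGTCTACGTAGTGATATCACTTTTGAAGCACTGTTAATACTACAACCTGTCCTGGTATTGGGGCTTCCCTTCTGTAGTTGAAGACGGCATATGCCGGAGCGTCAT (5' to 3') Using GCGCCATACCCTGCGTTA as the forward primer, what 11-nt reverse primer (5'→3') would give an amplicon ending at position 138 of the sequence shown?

The forward primer binds at positions 30–47; the product's 3' end on the top strand is position 138.
The reverse primer anneals to the top strand over positions 128–138, i.e. to TGGTATTGGGG.
Its sequence written 5'→3' is the reverse complement: CCCCAATACCA.

5'-CCCCAATACCA-3'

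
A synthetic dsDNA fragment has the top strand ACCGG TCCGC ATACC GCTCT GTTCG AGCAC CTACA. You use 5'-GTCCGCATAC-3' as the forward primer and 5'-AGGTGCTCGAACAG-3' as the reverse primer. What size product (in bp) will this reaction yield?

The forward primer matches the template at positions 5–14.
Reverse complement of the reverse primer: CTGTTCGAGCACCT. This occurs on the top strand at positions 19–32.
Amplicon spans positions 5–32: 28 bp.

28 bp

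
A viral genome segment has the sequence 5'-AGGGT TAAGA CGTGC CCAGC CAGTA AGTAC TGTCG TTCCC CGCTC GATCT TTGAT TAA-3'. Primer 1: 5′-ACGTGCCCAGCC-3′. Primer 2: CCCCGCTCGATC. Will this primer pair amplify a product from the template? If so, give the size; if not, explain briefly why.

Primer 1 (ACGTGCCCAGCC) matches the top strand at positions 10–21 (3' end points downstream).
Primer 2 (CCCCGCTCGATC) also matches the top strand directly, at positions 38–49 — its reverse complement GATCGAGCGGGG is not present.
Both primers anneal to the bottom strand with 3' ends pointing the same way, so neither can prime synthesis back toward the other.

No product — both primers anneal to the same strand and extend in the same direction.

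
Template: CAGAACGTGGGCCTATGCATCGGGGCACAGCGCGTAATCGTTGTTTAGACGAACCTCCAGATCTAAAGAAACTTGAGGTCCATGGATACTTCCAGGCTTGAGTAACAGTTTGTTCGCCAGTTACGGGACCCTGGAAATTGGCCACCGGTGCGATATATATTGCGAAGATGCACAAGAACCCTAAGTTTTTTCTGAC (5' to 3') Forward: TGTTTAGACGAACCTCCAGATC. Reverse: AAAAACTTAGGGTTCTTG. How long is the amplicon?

149 bp

The forward primer matches the template at positions 42–63.
Reverse complement of the reverse primer: CAAGAACCCTAAGTTTTT. This occurs on the top strand at positions 173–190.
Amplicon spans positions 42–190: 149 bp.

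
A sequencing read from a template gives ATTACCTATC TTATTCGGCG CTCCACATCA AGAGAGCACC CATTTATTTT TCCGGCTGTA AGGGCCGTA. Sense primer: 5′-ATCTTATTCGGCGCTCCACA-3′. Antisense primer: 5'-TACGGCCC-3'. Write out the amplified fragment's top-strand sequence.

Forward primer ATCTTATTCGGCGCTCCACA is found on the top strand at positions 8–27.
Reverse complement of the reverse primer: GGGCCGTA. This occurs on the top strand at positions 62–69.
The product is the template from position 8 through 69 (62 bp).

5'-ATCTTATTCGGCGCTCCACATCAAGAGAGCACCCATTTATTTTTCCGGCTGTAAGGGCCGTA-3'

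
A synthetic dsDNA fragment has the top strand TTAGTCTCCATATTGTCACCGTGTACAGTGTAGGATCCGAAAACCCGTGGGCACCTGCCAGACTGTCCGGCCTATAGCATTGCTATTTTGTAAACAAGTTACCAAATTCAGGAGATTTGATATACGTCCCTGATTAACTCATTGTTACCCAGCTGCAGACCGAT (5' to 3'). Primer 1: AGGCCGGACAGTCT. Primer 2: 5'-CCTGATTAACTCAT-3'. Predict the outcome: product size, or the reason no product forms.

Primer 1 (AGGCCGGACAGTCT) has reverse complement AGACTGTCCGGCCT, which matches the top strand at positions 60–73; primer 1 anneals to the top strand there with its 3' end pointing upstream toward position 60.
Primer 2 (CCTGATTAACTCAT) matches the top strand directly at positions 129–142; it anneals to the bottom strand with its 3' end pointing downstream toward position 142.
The 3' ends diverge (primer 1 extends toward position 1, primer 2 toward position 164), so the primers never converge on a shared product.

No product — the primers' 3' ends point away from each other.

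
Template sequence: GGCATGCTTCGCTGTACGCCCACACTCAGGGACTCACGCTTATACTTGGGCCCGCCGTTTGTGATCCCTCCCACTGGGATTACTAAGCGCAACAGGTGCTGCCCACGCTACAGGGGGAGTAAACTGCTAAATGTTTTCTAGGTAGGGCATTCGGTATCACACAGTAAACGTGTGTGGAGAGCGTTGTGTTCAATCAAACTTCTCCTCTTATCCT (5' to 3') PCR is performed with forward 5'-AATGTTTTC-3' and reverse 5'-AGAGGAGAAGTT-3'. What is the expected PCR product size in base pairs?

79 bp

Forward primer AATGTTTTC is found on the top strand at positions 130–138.
Reverse complement of the reverse primer: AACTTCTCCTCT. This occurs on the top strand at positions 197–208.
The product runs from position 130 to position 208, so its length is 208 − 130 + 1 = 79 bp.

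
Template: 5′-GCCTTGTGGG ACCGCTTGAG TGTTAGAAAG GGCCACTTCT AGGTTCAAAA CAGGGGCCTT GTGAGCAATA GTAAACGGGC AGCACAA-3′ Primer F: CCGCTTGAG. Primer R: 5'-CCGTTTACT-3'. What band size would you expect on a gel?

67 bp

The forward primer matches the template at positions 12–20.
Taking the reverse complement of CCGTTTACT gives AGTAAACGG, found at positions 70–78 on the template; the primer anneals here to the top strand with its 3' end pointing upstream.
The product runs from position 12 to position 78, so its length is 78 − 12 + 1 = 67 bp.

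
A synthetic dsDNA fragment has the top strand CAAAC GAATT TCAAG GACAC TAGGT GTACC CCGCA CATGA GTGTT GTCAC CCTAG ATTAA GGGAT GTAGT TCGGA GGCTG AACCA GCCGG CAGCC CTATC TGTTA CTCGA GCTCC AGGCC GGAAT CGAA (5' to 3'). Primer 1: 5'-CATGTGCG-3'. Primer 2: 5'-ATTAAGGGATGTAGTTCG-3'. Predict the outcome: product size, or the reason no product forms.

No product — the primers' 3' ends point away from each other.

Primer 1 (CATGTGCG) has reverse complement CGCACATG, which matches the top strand at positions 32–39; primer 1 anneals to the top strand there with its 3' end pointing upstream toward position 32.
Primer 2 (ATTAAGGGATGTAGTTCG) matches the top strand directly at positions 56–73; it anneals to the bottom strand with its 3' end pointing downstream toward position 73.
The 3' ends diverge (primer 1 extends toward position 1, primer 2 toward position 129), so the primers never converge on a shared product.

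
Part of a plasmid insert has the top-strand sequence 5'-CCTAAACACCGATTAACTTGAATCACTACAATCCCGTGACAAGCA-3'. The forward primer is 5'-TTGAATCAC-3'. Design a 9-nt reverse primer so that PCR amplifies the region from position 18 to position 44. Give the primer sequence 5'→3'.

The product's 3' end on the top strand is position 44.
The reverse primer anneals to the top strand over positions 36–44, i.e. to GTGACAAGC.
Its sequence written 5'→3' is the reverse complement: GCTTGTCAC.

5'-GCTTGTCAC-3'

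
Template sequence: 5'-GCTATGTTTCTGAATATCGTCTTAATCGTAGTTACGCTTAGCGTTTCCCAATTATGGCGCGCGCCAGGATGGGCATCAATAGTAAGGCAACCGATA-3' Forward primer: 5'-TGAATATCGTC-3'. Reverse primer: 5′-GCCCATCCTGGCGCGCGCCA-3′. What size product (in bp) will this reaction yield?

Scanning the template, TGAATATCGTC occurs at positions 11–21; this primer anneals to the bottom strand there with its 3' end pointing downstream.
Reverse complement of the reverse primer: TGGCGCGCGCCAGGATGGGC. This occurs on the top strand at positions 55–74.
Product length = (reverse-primer end) − (forward-primer start) + 1 = 74 − 11 + 1 = 64 bp.

64 bp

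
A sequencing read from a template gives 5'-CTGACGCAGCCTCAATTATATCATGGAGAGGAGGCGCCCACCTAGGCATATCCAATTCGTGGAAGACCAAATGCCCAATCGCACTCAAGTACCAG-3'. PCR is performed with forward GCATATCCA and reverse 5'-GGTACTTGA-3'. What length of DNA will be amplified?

48 bp

Forward primer GCATATCCA is found on the top strand at positions 46–54.
The reverse primer's reverse complement is TCAAGTACC, which matches the template at positions 85–93.
The product runs from position 46 to position 93, so its length is 93 − 46 + 1 = 48 bp.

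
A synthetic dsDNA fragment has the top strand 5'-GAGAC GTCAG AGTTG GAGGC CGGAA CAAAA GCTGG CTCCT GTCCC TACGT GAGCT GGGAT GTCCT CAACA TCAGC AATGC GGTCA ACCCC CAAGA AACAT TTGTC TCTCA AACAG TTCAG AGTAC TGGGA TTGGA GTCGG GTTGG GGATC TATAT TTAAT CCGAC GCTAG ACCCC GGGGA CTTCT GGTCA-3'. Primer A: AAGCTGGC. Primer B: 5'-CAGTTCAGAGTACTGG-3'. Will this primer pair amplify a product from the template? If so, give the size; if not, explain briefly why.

No product — both primers anneal to the same strand and extend in the same direction.

Primer A (AAGCTGGC) matches the top strand at positions 29–36 (3' end points downstream).
Primer B (CAGTTCAGAGTACTGG) also matches the top strand directly, at positions 113–128 — its reverse complement CCAGTACTCTGAACTG is not present.
Both primers anneal to the bottom strand with 3' ends pointing the same way, so neither can prime synthesis back toward the other.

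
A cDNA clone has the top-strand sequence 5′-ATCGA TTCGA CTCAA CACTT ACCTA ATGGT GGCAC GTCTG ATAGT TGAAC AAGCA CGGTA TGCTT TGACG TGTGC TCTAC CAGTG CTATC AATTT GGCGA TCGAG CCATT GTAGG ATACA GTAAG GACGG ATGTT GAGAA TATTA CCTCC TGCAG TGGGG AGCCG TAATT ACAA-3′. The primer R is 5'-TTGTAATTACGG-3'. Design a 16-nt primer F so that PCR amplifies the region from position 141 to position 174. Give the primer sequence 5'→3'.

The reverse primer's reverse complement CCGTAATTACAA matches the template at positions 163–174; the product starts at position 141.
The forward primer is identical to the top strand over positions 141–156: TATTACCTCCTGCAGT.

5'-TATTACCTCCTGCAGT-3'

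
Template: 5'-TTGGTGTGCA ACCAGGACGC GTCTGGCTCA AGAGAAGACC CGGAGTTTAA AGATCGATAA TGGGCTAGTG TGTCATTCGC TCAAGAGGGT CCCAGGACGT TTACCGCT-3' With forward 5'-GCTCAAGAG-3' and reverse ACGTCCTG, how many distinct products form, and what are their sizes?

Two products: 75 bp, 22 bp

The forward primer GCTCAAGAG matches the top strand at positions 26–34, 79–87.
The reverse primer's reverse complement is CAGGACGT, matching at positions 93–100.
Each forward site pairs with the reverse site to give a product ending at position 100: sizes 75, 22 bp.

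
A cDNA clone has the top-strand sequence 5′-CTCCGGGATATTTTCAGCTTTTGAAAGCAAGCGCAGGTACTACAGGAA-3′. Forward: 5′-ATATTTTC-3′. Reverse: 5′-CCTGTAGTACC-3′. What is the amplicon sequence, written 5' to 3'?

The forward primer matches the template at positions 8–15.
Reverse complement of the reverse primer: GGTACTACAGG. This occurs on the top strand at positions 36–46.
The product is the template from position 8 through 46 (39 bp).

5'-ATATTTTCAGCTTTTGAAAGCAAGCGCAGGTACTACAGG-3'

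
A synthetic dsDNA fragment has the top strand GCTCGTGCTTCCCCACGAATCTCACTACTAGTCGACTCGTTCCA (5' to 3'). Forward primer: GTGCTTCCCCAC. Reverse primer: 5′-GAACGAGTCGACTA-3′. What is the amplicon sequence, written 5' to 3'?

The forward primer matches the template at positions 5–16.
The reverse primer's reverse complement is TAGTCGACTCGTTC, which matches the template at positions 29–42.
The product is the template from position 5 through 42 (38 bp).

5'-GTGCTTCCCCACGAATCTCACTACTAGTCGACTCGTTC-3'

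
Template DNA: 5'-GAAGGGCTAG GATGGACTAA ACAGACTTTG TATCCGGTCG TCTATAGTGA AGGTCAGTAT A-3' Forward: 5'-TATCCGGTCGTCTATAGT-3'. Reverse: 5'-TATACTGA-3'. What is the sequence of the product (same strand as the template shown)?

Scanning the template, TATCCGGTCGTCTATAGT occurs at positions 31–48; this primer anneals to the bottom strand there with its 3' end pointing downstream.
The reverse primer's reverse complement is TCAGTATA, which matches the template at positions 54–61.
The product is the template from position 31 through 61 (31 bp).

5'-TATCCGGTCGTCTATAGTGAAGGTCAGTATA-3'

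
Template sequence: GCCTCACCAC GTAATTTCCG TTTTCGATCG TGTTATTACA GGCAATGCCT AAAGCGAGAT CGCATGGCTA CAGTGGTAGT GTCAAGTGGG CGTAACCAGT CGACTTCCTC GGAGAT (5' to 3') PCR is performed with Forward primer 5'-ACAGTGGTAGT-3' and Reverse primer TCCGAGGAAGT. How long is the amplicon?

44 bp

The forward primer matches the template at positions 70–80.
Reverse complement of the reverse primer: ACTTCCTCGGA. This occurs on the top strand at positions 103–113.
Amplicon spans positions 70–113: 44 bp.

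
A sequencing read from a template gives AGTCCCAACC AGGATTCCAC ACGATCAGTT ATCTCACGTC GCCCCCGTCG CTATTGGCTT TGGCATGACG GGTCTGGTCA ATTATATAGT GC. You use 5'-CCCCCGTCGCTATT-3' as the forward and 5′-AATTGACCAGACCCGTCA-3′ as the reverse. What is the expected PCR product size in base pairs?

42 bp

Forward primer CCCCCGTCGCTATT is found on the top strand at positions 42–55.
Taking the reverse complement of AATTGACCAGACCCGTCA gives TGACGGGTCTGGTCAATT, found at positions 66–83 on the template; the primer anneals here to the top strand with its 3' end pointing upstream.
Product length = (reverse-primer end) − (forward-primer start) + 1 = 83 − 42 + 1 = 42 bp.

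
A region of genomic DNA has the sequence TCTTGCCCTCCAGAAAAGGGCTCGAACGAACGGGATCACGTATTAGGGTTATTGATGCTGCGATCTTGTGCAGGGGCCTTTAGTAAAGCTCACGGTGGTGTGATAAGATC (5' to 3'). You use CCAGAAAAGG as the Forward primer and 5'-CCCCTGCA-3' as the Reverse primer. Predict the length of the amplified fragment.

The forward primer matches the template at positions 10–19.
Reverse complement of the reverse primer: TGCAGGGG. This occurs on the top strand at positions 69–76.
The product runs from position 10 to position 76, so its length is 76 − 10 + 1 = 67 bp.

67 bp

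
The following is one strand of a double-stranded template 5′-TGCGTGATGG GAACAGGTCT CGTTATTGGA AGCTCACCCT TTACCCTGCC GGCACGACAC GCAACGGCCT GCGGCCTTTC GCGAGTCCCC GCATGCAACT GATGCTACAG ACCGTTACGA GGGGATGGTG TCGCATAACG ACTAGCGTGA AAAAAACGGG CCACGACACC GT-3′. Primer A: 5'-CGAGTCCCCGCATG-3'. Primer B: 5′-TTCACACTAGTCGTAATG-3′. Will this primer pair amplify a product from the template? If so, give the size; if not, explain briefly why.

Primer B (TTCACACTAGTCGTAATG) does not match the top strand, and its reverse complement CATTACGACTAGTGTGAA does not match either.
With no annealing site for primer B, no amplification occurs.

No product — primer B has no binding site in the template.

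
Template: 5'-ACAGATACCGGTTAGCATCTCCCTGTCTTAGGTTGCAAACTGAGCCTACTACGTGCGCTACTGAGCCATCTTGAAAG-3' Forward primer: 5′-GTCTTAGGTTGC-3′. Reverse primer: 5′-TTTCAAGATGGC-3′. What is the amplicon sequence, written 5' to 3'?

The forward primer matches the template at positions 25–36.
Reverse complement of the reverse primer: GCCATCTTGAAA. This occurs on the top strand at positions 65–76.
The product is the template from position 25 through 76 (52 bp).

5'-GTCTTAGGTTGCAAACTGAGCCTACTACGTGCGCTACTGAGCCATCTTGAAA-3'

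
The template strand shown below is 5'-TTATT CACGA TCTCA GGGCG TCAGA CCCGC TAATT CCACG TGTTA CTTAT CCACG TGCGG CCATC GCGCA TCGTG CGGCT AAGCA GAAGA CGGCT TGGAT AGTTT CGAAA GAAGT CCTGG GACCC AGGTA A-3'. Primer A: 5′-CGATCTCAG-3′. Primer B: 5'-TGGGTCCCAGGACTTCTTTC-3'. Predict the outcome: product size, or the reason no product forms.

Yes — a 119 bp product.

Primer A (CGATCTCAG) matches the top strand at positions 8–16; it acts as a forward primer.
Primer B's reverse complement is GAAAGAAGTCCTGGGACCCA, matching the top strand at positions 107–126; it acts as a reverse primer.
The 3' ends face each other across positions 8–126, giving a 119 bp product.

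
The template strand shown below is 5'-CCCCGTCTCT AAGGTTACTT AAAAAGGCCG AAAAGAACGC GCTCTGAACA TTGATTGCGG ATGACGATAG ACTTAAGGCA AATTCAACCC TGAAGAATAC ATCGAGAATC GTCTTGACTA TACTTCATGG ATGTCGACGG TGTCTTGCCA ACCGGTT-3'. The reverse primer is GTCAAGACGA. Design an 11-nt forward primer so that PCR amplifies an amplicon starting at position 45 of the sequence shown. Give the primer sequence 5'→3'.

The reverse primer's reverse complement TCGTCTTGAC matches the template at positions 109–118; the product starts at position 45.
The forward primer is identical to the top strand over positions 45–55: TGAACATTGAT.

5'-TGAACATTGAT-3'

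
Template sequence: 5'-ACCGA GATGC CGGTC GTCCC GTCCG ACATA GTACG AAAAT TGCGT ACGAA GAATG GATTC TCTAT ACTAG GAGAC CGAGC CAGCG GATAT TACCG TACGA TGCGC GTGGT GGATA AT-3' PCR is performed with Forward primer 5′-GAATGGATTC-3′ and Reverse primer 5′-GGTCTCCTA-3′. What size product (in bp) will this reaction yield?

Scanning the template, GAATGGATTC occurs at positions 51–60; this primer anneals to the bottom strand there with its 3' end pointing downstream.
Reverse complement of the reverse primer: TAGGAGACC. This occurs on the top strand at positions 68–76.
Product length = (reverse-primer end) − (forward-primer start) + 1 = 76 − 51 + 1 = 26 bp.

26 bp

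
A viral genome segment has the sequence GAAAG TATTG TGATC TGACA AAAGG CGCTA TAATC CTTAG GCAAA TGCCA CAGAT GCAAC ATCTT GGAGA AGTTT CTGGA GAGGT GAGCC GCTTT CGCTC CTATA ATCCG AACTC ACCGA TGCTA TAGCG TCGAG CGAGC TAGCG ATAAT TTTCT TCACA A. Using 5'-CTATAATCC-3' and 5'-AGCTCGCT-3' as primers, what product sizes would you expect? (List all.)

The forward primer CTATAATCC matches the top strand at positions 28–36, 101–109.
The reverse primer's reverse complement is AGCGAGCT, matching at positions 134–141.
Each forward site pairs with the reverse site to give a product ending at position 141: sizes 114, 41 bp.

114 bp, 41 bp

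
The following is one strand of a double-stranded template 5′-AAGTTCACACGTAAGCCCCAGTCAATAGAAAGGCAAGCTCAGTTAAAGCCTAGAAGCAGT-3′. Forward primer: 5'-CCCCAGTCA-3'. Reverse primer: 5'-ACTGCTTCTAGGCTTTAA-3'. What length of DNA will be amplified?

45 bp

Forward primer CCCCAGTCA is found on the top strand at positions 16–24.
The reverse primer's reverse complement is TTAAAGCCTAGAAGCAGT, which matches the template at positions 43–60.
Product length = (reverse-primer end) − (forward-primer start) + 1 = 60 − 16 + 1 = 45 bp.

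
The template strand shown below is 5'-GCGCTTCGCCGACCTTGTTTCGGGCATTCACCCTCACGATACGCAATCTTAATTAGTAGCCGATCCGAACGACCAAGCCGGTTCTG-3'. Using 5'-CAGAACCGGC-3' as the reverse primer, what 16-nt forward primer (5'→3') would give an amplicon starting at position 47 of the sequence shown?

5'-TCTTAATTAGTAGCCG-3'

The reverse primer's reverse complement GCCGGTTCTG matches the template at positions 77–86; the product starts at position 47.
The forward primer is identical to the top strand over positions 47–62: TCTTAATTAGTAGCCG.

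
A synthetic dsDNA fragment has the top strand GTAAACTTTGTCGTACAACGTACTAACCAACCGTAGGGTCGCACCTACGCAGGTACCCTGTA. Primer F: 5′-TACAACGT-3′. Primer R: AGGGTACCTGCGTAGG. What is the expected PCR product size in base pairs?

46 bp

Forward primer TACAACGT is found on the top strand at positions 14–21.
Taking the reverse complement of AGGGTACCTGCGTAGG gives CCTACGCAGGTACCCT, found at positions 44–59 on the template; the primer anneals here to the top strand with its 3' end pointing upstream.
Product length = (reverse-primer end) − (forward-primer start) + 1 = 59 − 14 + 1 = 46 bp.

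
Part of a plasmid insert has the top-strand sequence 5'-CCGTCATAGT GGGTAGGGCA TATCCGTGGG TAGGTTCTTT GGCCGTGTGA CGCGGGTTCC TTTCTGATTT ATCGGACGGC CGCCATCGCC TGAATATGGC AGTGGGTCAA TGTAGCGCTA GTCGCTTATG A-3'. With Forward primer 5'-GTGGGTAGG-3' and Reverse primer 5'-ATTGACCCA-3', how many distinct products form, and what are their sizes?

The forward primer GTGGGTAGG matches the top strand at positions 9–17, 26–34.
The reverse primer's reverse complement is TGGGTCAAT, matching at positions 103–111.
Each forward site pairs with the reverse site to give a product ending at position 111: sizes 103, 86 bp.

Two products: 103 bp, 86 bp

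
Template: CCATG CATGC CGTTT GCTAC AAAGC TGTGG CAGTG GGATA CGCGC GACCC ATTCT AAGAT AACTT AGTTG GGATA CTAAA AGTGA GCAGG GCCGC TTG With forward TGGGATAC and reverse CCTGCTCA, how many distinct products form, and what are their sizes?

Two products: 57 bp, 22 bp

The forward primer TGGGATAC matches the top strand at positions 34–41, 69–76.
The reverse primer's reverse complement is TGAGCAGG, matching at positions 83–90.
Each forward site pairs with the reverse site to give a product ending at position 90: sizes 57, 22 bp.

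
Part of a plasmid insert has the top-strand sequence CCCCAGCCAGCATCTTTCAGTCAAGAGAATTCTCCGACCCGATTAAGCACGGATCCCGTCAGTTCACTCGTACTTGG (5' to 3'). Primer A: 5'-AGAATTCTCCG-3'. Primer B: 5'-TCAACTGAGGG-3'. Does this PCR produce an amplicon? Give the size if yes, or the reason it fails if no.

No product — primer B has no binding site in the template.

Primer B (TCAACTGAGGG) does not match the top strand, and its reverse complement CCCTCAGTTGA does not match either.
With no annealing site for primer B, no amplification occurs.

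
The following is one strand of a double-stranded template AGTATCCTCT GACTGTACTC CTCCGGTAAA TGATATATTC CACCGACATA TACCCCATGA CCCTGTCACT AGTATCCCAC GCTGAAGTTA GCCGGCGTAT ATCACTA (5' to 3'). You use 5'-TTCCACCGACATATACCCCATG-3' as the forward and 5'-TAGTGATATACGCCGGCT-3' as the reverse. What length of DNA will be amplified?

The forward primer matches the template at positions 38–59.
The reverse primer's reverse complement is AGCCGGCGTATATCACTA, which matches the template at positions 90–107.
Product length = (reverse-primer end) − (forward-primer start) + 1 = 107 − 38 + 1 = 70 bp.

70 bp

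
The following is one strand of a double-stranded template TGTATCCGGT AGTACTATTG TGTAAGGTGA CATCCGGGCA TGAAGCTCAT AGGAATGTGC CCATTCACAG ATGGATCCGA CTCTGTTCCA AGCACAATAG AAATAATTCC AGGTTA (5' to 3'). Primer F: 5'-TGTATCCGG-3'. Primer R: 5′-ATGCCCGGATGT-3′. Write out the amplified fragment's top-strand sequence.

5'-TGTATCCGGTAGTACTATTGTGTAAGGTGACATCCGGGCAT-3'

Forward primer TGTATCCGG is found on the top strand at positions 1–9.
The reverse primer's reverse complement is ACATCCGGGCAT, which matches the template at positions 30–41.
The product is the template from position 1 through 41 (41 bp).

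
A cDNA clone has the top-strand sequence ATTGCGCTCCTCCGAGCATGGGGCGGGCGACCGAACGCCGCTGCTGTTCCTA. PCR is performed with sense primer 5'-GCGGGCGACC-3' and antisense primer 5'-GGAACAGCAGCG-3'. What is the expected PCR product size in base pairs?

Scanning the template, GCGGGCGACC occurs at positions 23–32; this primer anneals to the bottom strand there with its 3' end pointing downstream.
Reverse complement of the reverse primer: CGCTGCTGTTCC. This occurs on the top strand at positions 39–50.
Amplicon spans positions 23–50: 28 bp.

28 bp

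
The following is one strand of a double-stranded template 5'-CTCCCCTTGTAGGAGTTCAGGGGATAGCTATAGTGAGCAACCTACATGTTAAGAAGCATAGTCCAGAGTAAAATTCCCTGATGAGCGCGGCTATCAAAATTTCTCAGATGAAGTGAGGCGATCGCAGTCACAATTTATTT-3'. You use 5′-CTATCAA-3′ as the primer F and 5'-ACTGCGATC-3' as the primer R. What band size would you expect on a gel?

38 bp

Scanning the template, CTATCAA occurs at positions 91–97; this primer anneals to the bottom strand there with its 3' end pointing downstream.
Taking the reverse complement of ACTGCGATC gives GATCGCAGT, found at positions 120–128 on the template; the primer anneals here to the top strand with its 3' end pointing upstream.
Product length = (reverse-primer end) − (forward-primer start) + 1 = 128 − 91 + 1 = 38 bp.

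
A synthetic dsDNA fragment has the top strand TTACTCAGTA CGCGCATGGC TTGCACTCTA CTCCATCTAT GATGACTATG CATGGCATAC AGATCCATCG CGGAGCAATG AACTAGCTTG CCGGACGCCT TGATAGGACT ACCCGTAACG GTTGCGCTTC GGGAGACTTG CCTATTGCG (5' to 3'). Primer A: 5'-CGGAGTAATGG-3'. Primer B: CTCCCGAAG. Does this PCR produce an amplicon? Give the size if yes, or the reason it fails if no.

Primer A (CGGAGTAATGG) does not match the top strand, and its reverse complement CCATTACTCCG does not match either.
With no annealing site for primer A, no amplification occurs.

No product — primer A has no binding site in the template.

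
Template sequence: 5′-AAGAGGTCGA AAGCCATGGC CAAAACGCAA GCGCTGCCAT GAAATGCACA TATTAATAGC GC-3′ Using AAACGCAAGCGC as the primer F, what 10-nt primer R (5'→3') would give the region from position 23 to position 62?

The product's 3' end on the top strand is position 62.
The reverse primer anneals to the top strand over positions 53–62, i.e. to TTAATAGCGC.
Its sequence written 5'→3' is the reverse complement: GCGCTATTAA.

5'-GCGCTATTAA-3'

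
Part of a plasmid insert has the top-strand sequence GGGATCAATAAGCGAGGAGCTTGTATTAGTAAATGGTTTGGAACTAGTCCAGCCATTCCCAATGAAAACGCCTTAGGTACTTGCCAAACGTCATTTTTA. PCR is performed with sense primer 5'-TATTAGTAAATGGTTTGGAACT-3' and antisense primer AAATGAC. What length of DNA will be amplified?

73 bp

The forward primer matches the template at positions 24–45.
Taking the reverse complement of AAATGAC gives GTCATTT, found at positions 90–96 on the template; the primer anneals here to the top strand with its 3' end pointing upstream.
Amplicon spans positions 24–96: 73 bp.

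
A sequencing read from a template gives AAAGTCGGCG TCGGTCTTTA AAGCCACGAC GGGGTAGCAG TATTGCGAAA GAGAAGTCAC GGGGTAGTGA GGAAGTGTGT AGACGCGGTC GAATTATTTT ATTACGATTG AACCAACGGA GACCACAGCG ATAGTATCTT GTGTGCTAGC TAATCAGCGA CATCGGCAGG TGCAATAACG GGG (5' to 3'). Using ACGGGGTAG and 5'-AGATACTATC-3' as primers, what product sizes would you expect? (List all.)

111 bp, 81 bp

The forward primer ACGGGGTAG matches the top strand at positions 29–37, 59–67.
The reverse primer's reverse complement is GATAGTATCT, matching at positions 130–139.
Each forward site pairs with the reverse site to give a product ending at position 139: sizes 111, 81 bp.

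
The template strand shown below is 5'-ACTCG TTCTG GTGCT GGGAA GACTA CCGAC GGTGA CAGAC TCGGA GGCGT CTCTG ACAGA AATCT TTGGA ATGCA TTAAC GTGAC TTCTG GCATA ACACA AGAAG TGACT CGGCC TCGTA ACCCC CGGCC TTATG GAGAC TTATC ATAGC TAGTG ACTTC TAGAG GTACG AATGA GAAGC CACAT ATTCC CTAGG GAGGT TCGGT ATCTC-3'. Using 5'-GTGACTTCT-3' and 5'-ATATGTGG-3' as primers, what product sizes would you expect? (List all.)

107 bp, 35 bp

The forward primer GTGACTTCT matches the top strand at positions 81–89, 153–161.
The reverse primer's reverse complement is CCACATAT, matching at positions 180–187.
Each forward site pairs with the reverse site to give a product ending at position 187: sizes 107, 35 bp.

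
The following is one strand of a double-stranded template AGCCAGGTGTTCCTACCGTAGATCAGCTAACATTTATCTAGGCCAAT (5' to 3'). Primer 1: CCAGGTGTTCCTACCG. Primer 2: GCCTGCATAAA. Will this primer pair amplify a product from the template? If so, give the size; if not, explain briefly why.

No product — primer 2 has no binding site in the template.

Primer 2 (GCCTGCATAAA) does not match the top strand, and its reverse complement TTTATGCAGGC does not match either.
With no annealing site for primer 2, no amplification occurs.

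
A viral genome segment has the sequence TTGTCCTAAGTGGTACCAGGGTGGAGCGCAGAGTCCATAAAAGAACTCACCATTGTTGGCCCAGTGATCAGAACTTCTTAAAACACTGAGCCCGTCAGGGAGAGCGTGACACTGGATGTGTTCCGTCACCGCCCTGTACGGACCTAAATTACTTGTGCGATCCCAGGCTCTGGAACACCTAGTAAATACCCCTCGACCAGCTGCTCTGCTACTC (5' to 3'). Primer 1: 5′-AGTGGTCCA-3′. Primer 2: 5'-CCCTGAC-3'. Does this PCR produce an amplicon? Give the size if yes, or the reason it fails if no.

No product — primer 1 has no binding site in the template.

Primer 1 (AGTGGTCCA) does not match the top strand, and its reverse complement TGGACCACT does not match either.
With no annealing site for primer 1, no amplification occurs.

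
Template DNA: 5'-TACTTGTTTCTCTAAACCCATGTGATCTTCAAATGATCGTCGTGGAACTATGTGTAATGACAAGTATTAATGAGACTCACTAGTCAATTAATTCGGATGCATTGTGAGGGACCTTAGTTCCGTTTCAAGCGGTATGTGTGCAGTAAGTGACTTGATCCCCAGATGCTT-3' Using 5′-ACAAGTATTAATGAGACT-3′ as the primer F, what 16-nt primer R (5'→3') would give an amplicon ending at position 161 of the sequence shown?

The forward primer binds at positions 60–77; the product's 3' end on the top strand is position 161.
The reverse primer anneals to the top strand over positions 146–161, i.e. to AGTGACTTGATCCCCA.
Its sequence written 5'→3' is the reverse complement: TGGGGATCAAGTCACT.

5'-TGGGGATCAAGTCACT-3'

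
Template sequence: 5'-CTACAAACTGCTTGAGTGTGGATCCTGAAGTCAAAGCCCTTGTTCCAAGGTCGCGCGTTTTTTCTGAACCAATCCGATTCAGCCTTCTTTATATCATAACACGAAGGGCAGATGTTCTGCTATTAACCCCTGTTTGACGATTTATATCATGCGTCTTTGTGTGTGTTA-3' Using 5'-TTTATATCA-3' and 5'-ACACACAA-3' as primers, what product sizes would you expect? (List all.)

77 bp, 24 bp

The forward primer TTTATATCA matches the top strand at positions 88–96, 141–149.
The reverse primer's reverse complement is TTGTGTGT, matching at positions 157–164.
Each forward site pairs with the reverse site to give a product ending at position 164: sizes 77, 24 bp.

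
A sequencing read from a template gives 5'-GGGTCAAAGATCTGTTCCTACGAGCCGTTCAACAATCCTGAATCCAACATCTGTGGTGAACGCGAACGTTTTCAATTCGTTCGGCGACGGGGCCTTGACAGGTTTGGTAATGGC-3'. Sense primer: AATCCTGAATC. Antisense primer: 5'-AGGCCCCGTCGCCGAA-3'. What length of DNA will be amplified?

62 bp

The forward primer matches the template at positions 34–44.
Reverse complement of the reverse primer: TTCGGCGACGGGGCCT. This occurs on the top strand at positions 80–95.
Product length = (reverse-primer end) − (forward-primer start) + 1 = 95 − 34 + 1 = 62 bp.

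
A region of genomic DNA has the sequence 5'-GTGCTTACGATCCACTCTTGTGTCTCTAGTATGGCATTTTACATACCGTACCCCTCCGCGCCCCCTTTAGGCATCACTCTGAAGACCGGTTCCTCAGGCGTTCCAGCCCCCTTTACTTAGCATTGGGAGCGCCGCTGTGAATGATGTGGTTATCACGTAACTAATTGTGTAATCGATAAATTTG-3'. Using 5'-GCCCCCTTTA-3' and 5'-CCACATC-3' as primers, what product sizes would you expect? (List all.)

The forward primer GCCCCCTTTA matches the top strand at positions 60–69, 106–115.
The reverse primer's reverse complement is GATGTGG, matching at positions 143–149.
Each forward site pairs with the reverse site to give a product ending at position 149: sizes 90, 44 bp.

90 bp, 44 bp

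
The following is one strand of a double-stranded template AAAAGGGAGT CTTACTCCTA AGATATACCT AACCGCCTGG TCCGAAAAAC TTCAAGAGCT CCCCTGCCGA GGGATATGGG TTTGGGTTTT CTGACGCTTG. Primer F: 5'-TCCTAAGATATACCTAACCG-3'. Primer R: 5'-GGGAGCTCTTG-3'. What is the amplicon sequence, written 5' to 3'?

5'-TCCTAAGATATACCTAACCGCCTGGTCCGAAAAACTTCAAGAGCTCCC-3'

The forward primer matches the template at positions 16–35.
Taking the reverse complement of GGGAGCTCTTG gives CAAGAGCTCCC, found at positions 53–63 on the template; the primer anneals here to the top strand with its 3' end pointing upstream.
The product is the template from position 16 through 63 (48 bp).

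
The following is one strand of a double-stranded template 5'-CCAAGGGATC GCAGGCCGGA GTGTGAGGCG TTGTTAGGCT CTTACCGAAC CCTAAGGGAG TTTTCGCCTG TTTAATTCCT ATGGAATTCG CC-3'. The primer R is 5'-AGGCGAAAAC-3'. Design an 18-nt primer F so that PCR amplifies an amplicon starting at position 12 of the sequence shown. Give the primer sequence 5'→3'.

The reverse primer's reverse complement GTTTTCGCCT matches the template at positions 60–69; the product starts at position 12.
The forward primer is identical to the top strand over positions 12–29: CAGGCCGGAGTGTGAGGC.

5'-CAGGCCGGAGTGTGAGGC-3'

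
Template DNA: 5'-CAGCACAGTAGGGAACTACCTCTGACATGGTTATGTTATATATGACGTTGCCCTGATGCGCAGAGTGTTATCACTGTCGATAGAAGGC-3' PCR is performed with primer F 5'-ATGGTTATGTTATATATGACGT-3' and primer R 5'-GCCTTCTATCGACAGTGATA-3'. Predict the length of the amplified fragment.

62 bp

Scanning the template, ATGGTTATGTTATATATGACGT occurs at positions 27–48; this primer anneals to the bottom strand there with its 3' end pointing downstream.
Reverse complement of the reverse primer: TATCACTGTCGATAGAAGGC. This occurs on the top strand at positions 69–88.
The product runs from position 27 to position 88, so its length is 88 − 27 + 1 = 62 bp.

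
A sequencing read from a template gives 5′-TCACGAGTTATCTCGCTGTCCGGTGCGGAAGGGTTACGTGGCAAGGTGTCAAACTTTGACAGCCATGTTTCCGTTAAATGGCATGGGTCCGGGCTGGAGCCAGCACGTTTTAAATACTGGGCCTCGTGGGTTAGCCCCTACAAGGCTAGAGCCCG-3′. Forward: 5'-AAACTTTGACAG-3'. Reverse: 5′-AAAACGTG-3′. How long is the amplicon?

The forward primer matches the template at positions 51–62.
Taking the reverse complement of AAAACGTG gives CACGTTTT, found at positions 104–111 on the template; the primer anneals here to the top strand with its 3' end pointing upstream.
Product length = (reverse-primer end) − (forward-primer start) + 1 = 111 − 51 + 1 = 61 bp.

61 bp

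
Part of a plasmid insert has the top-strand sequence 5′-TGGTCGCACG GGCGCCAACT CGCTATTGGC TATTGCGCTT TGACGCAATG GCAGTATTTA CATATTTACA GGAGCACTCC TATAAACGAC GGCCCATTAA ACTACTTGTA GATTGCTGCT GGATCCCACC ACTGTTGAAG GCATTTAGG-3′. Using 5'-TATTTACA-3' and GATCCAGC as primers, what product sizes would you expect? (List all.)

71 bp, 63 bp

The forward primer TATTTACA matches the top strand at positions 55–62, 63–70.
The reverse primer's reverse complement is GCTGGATC, matching at positions 118–125.
Each forward site pairs with the reverse site to give a product ending at position 125: sizes 71, 63 bp.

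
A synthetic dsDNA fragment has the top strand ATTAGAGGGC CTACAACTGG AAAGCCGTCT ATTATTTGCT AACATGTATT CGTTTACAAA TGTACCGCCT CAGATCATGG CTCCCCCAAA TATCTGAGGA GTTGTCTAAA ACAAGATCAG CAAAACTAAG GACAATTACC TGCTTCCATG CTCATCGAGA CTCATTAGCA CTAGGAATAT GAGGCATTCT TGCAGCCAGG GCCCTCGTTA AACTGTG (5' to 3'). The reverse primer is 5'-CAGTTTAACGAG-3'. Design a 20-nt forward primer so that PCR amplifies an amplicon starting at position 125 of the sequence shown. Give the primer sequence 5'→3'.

5'-ACTAAGGACAATTACCTGCT-3'

The reverse primer's reverse complement CTCGTTAAACTG matches the template at positions 204–215; the product starts at position 125.
The forward primer is identical to the top strand over positions 125–144: ACTAAGGACAATTACCTGCT.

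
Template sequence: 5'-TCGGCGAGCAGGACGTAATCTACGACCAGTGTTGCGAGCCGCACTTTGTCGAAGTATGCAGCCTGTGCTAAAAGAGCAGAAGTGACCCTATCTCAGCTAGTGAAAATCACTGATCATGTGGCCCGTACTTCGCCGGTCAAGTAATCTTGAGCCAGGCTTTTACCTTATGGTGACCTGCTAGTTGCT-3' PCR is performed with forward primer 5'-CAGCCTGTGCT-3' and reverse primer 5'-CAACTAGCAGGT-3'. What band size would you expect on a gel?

The forward primer matches the template at positions 59–69.
Reverse complement of the reverse primer: ACCTGCTAGTTG. This occurs on the top strand at positions 173–184.
Amplicon spans positions 59–184: 126 bp.

126 bp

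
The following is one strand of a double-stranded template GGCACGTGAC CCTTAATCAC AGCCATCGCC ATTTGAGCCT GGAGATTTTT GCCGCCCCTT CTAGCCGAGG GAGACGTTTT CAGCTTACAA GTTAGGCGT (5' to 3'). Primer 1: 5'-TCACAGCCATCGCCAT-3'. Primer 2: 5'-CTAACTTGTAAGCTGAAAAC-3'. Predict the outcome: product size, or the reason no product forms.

Primer 1 (TCACAGCCATCGCCAT) matches the top strand at positions 17–32; it acts as a forward primer.
Primer 2's reverse complement is GTTTTCAGCTTACAAGTTAG, matching the top strand at positions 76–95; it acts as a reverse primer.
The 3' ends face each other across positions 17–95, giving a 79 bp product.

Yes — a 79 bp product.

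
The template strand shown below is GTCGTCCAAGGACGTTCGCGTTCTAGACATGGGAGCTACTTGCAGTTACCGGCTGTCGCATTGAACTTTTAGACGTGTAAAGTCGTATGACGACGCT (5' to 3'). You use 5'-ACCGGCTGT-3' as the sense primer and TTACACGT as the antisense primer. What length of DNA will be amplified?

The forward primer matches the template at positions 48–56.
Taking the reverse complement of TTACACGT gives ACGTGTAA, found at positions 73–80 on the template; the primer anneals here to the top strand with its 3' end pointing upstream.
Amplicon spans positions 48–80: 33 bp.

33 bp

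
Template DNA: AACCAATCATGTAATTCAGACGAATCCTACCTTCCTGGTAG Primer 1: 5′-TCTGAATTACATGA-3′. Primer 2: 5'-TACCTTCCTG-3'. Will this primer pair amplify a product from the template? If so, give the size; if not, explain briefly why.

Primer 1 (TCTGAATTACATGA) has reverse complement TCATGTAATTCAGA, which matches the top strand at positions 7–20; primer 1 anneals to the top strand there with its 3' end pointing upstream toward position 7.
Primer 2 (TACCTTCCTG) matches the top strand directly at positions 28–37; it anneals to the bottom strand with its 3' end pointing downstream toward position 37.
The 3' ends diverge (primer 1 extends toward position 1, primer 2 toward position 41), so the primers never converge on a shared product.

No product — the primers' 3' ends point away from each other.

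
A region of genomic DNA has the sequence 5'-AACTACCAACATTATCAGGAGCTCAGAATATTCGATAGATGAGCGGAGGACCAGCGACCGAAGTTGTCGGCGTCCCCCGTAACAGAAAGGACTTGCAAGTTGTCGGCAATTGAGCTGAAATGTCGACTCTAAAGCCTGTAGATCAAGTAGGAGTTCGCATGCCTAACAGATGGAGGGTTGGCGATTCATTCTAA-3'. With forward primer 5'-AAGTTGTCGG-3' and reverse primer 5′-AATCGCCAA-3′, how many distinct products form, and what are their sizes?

Two products: 126 bp, 90 bp

The forward primer AAGTTGTCGG matches the top strand at positions 61–70, 97–106.
The reverse primer's reverse complement is TTGGCGATT, matching at positions 178–186.
Each forward site pairs with the reverse site to give a product ending at position 186: sizes 126, 90 bp.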